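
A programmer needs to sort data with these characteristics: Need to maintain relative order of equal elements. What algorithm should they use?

Best choice: Merge sort or Insertion sort
Reason: Both are stable; quicksort and heapsort are not stable


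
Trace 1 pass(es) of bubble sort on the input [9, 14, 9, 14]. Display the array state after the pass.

After pass 1: [9, 9, 14, 14] (1 swaps)
Total swaps: 1


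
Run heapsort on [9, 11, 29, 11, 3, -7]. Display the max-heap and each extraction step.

Build heap: [29, 11, 9, 11, 3, -7]
Extract 29: [11, 11, 9, -7, 3, 29]
Extract 11: [11, 3, 9, -7, 11, 29]
Extract 11: [9, 3, -7, 11, 11, 29]
Extract 9: [3, -7, 9, 11, 11, 29]
Extract 3: [-7, 3, 9, 11, 11, 29]


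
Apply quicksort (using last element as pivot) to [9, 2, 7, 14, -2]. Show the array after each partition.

Partition 1: pivot=-2 at index 0 -> [-2, 2, 7, 14, 9]
Partition 2: pivot=9 at index 3 -> [-2, 2, 7, 9, 14]
Partition 3: pivot=7 at index 2 -> [-2, 2, 7, 9, 14]


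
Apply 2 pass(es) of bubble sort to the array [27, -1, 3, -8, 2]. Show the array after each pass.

After pass 1: [-1, 3, -8, 2, 27] (4 swaps)
After pass 2: [-1, -8, 2, 3, 27] (2 swaps)
Total swaps: 6


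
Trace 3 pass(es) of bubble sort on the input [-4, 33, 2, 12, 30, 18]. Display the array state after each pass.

After pass 1: [-4, 2, 12, 30, 18, 33] (4 swaps)
After pass 2: [-4, 2, 12, 18, 30, 33] (1 swaps)
After pass 3: [-4, 2, 12, 18, 30, 33] (0 swaps)
Total swaps: 5


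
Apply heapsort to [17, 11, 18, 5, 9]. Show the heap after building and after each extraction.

Build heap: [18, 11, 17, 5, 9]
Extract 18: [17, 11, 9, 5, 18]
Extract 17: [11, 5, 9, 17, 18]
Extract 11: [9, 5, 11, 17, 18]
Extract 9: [5, 9, 11, 17, 18]


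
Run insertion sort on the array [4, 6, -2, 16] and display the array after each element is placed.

First element 4 is already 'sorted'
Insert 6: shifted 0 elements -> [4, 6, -2, 16]
Insert -2: shifted 2 elements -> [-2, 4, 6, 16]
Insert 16: shifted 0 elements -> [-2, 4, 6, 16]


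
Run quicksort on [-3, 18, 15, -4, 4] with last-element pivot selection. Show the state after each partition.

Partition 1: pivot=4 at index 2 -> [-3, -4, 4, 18, 15]
Partition 2: pivot=-4 at index 0 -> [-4, -3, 4, 18, 15]
Partition 3: pivot=15 at index 3 -> [-4, -3, 4, 15, 18]


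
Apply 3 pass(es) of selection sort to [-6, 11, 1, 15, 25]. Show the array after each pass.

Pass 1: Select minimum -6 at index 0, swap -> [-6, 11, 1, 15, 25]
Pass 2: Select minimum 1 at index 2, swap -> [-6, 1, 11, 15, 25]
Pass 3: Select minimum 11 at index 2, swap -> [-6, 1, 11, 15, 25]


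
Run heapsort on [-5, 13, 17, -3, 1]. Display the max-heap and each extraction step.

Build heap: [17, 13, -5, -3, 1]
Extract 17: [13, 1, -5, -3, 17]
Extract 13: [1, -3, -5, 13, 17]
Extract 1: [-3, -5, 1, 13, 17]
Extract -3: [-5, -3, 1, 13, 17]


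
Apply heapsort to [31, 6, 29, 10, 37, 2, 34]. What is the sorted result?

Build heap: [37, 31, 34, 10, 6, 2, 29]
Extract 37: [34, 31, 29, 10, 6, 2, 37]
Extract 34: [31, 10, 29, 2, 6, 34, 37]
Extract 31: [29, 10, 6, 2, 31, 34, 37]
Extract 29: [10, 2, 6, 29, 31, 34, 37]
Extract 10: [6, 2, 10, 29, 31, 34, 37]
Extract 6: [2, 6, 10, 29, 31, 34, 37]


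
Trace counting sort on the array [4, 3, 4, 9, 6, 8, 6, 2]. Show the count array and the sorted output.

Count array: [0, 0, 1, 1, 2, 0, 2, 0, 1, 1]
(count[i] = number of elements equal to i)
Cumulative count: [0, 0, 1, 2, 4, 4, 6, 6, 7, 8]
Sorted: [2, 3, 4, 4, 6, 6, 8, 9]


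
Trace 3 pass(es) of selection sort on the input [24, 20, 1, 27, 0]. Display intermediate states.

Pass 1: Select minimum 0 at index 4, swap -> [0, 20, 1, 27, 24]
Pass 2: Select minimum 1 at index 2, swap -> [0, 1, 20, 27, 24]
Pass 3: Select minimum 20 at index 2, swap -> [0, 1, 20, 27, 24]


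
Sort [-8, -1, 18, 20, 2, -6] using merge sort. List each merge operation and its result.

Divide and conquer:
  Merge [-1] + [18] -> [-1, 18]
  Merge [-8] + [-1, 18] -> [-8, -1, 18]
  Merge [2] + [-6] -> [-6, 2]
  Merge [20] + [-6, 2] -> [-6, 2, 20]
  Merge [-8, -1, 18] + [-6, 2, 20] -> [-8, -6, -1, 2, 18, 20]


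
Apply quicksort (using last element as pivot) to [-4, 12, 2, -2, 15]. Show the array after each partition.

Partition 1: pivot=15 at index 4 -> [-4, 12, 2, -2, 15]
Partition 2: pivot=-2 at index 1 -> [-4, -2, 2, 12, 15]
Partition 3: pivot=12 at index 3 -> [-4, -2, 2, 12, 15]


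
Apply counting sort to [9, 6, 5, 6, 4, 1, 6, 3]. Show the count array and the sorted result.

Count array: [0, 1, 0, 1, 1, 1, 3, 0, 0, 1]
(count[i] = number of elements equal to i)
Cumulative count: [0, 1, 1, 2, 3, 4, 7, 7, 7, 8]
Sorted: [1, 3, 4, 5, 6, 6, 6, 9]


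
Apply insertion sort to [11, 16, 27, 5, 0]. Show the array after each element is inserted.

First element 11 is already 'sorted'
Insert 16: shifted 0 elements -> [11, 16, 27, 5, 0]
Insert 27: shifted 0 elements -> [11, 16, 27, 5, 0]
Insert 5: shifted 3 elements -> [5, 11, 16, 27, 0]
Insert 0: shifted 4 elements -> [0, 5, 11, 16, 27]


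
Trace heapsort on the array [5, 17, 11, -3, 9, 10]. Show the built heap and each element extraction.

Build heap: [17, 9, 11, -3, 5, 10]
Extract 17: [11, 9, 10, -3, 5, 17]
Extract 11: [10, 9, 5, -3, 11, 17]
Extract 10: [9, -3, 5, 10, 11, 17]
Extract 9: [5, -3, 9, 10, 11, 17]
Extract 5: [-3, 5, 9, 10, 11, 17]


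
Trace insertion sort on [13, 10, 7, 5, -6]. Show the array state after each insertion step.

First element 13 is already 'sorted'
Insert 10: shifted 1 elements -> [10, 13, 7, 5, -6]
Insert 7: shifted 2 elements -> [7, 10, 13, 5, -6]
Insert 5: shifted 3 elements -> [5, 7, 10, 13, -6]
Insert -6: shifted 4 elements -> [-6, 5, 7, 10, 13]


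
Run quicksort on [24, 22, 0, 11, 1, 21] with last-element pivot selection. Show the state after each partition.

Partition 1: pivot=21 at index 3 -> [0, 11, 1, 21, 24, 22]
Partition 2: pivot=1 at index 1 -> [0, 1, 11, 21, 24, 22]
Partition 3: pivot=22 at index 4 -> [0, 1, 11, 21, 22, 24]


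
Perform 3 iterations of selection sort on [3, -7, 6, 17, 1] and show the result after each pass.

Pass 1: Select minimum -7 at index 1, swap -> [-7, 3, 6, 17, 1]
Pass 2: Select minimum 1 at index 4, swap -> [-7, 1, 6, 17, 3]
Pass 3: Select minimum 3 at index 4, swap -> [-7, 1, 3, 17, 6]


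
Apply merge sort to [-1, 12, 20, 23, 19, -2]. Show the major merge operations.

Divide and conquer:
  Merge [12] + [20] -> [12, 20]
  Merge [-1] + [12, 20] -> [-1, 12, 20]
  Merge [19] + [-2] -> [-2, 19]
  Merge [23] + [-2, 19] -> [-2, 19, 23]
  Merge [-1, 12, 20] + [-2, 19, 23] -> [-2, -1, 12, 19, 20, 23]


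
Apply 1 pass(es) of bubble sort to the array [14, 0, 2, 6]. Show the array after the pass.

After pass 1: [0, 2, 6, 14] (3 swaps)
Total swaps: 3


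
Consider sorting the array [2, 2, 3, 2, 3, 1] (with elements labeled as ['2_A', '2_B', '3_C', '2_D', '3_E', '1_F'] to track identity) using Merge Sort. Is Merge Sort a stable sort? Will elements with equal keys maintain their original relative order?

Trace Merge Sort on the labeled array (the key is the number; the letter only tracks identity):
  Merge [2_B] + [3_C] -> [2_B, 3_C]
  Merge [2_A] + [2_B, 3_C] -> [2_A, 2_B, 3_C]
  Merge [3_E] + [1_F] -> [1_F, 3_E]
  Merge [2_D] + [1_F, 3_E] -> [1_F, 2_D, 3_E]
  Merge [2_A, 2_B, 3_C] + [1_F, 2_D, 3_E] -> [1_F, 2_A, 2_B, 2_D, 3_C, 3_E]
Final order: [1_F, 2_A, 2_B, 2_D, 3_C, 3_E]
Equal keys:
  value 2: originally 2_A, 2_B, 2_D; after sorting 2_A, 2_B, 2_D -> order preserved
  value 3: originally 3_C, 3_E; after sorting 3_C, 3_E -> order preserved
All equal keys kept their original relative order. Merge Sort is stable: when the heads of the two halves are equal the merge takes from the left half first.
Answer: Stable


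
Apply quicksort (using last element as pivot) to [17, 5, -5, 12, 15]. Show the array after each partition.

Partition 1: pivot=15 at index 3 -> [5, -5, 12, 15, 17]
Partition 2: pivot=12 at index 2 -> [5, -5, 12, 15, 17]
Partition 3: pivot=-5 at index 0 -> [-5, 5, 12, 15, 17]


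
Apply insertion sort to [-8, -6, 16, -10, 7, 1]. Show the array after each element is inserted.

First element -8 is already 'sorted'
Insert -6: shifted 0 elements -> [-8, -6, 16, -10, 7, 1]
Insert 16: shifted 0 elements -> [-8, -6, 16, -10, 7, 1]
Insert -10: shifted 3 elements -> [-10, -8, -6, 16, 7, 1]
Insert 7: shifted 1 elements -> [-10, -8, -6, 7, 16, 1]
Insert 1: shifted 2 elements -> [-10, -8, -6, 1, 7, 16]


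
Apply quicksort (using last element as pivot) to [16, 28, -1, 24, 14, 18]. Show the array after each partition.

Partition 1: pivot=18 at index 3 -> [16, -1, 14, 18, 28, 24]
Partition 2: pivot=14 at index 1 -> [-1, 14, 16, 18, 28, 24]
Partition 3: pivot=24 at index 4 -> [-1, 14, 16, 18, 24, 28]


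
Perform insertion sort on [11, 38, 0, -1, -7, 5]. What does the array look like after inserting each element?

First element 11 is already 'sorted'
Insert 38: shifted 0 elements -> [11, 38, 0, -1, -7, 5]
Insert 0: shifted 2 elements -> [0, 11, 38, -1, -7, 5]
Insert -1: shifted 3 elements -> [-1, 0, 11, 38, -7, 5]
Insert -7: shifted 4 elements -> [-7, -1, 0, 11, 38, 5]
Insert 5: shifted 2 elements -> [-7, -1, 0, 5, 11, 38]


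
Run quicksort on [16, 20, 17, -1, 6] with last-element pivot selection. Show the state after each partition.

Partition 1: pivot=6 at index 1 -> [-1, 6, 17, 16, 20]
Partition 2: pivot=20 at index 4 -> [-1, 6, 17, 16, 20]
Partition 3: pivot=16 at index 2 -> [-1, 6, 16, 17, 20]


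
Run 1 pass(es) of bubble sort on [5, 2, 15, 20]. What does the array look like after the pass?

After pass 1: [2, 5, 15, 20] (1 swaps)
Total swaps: 1


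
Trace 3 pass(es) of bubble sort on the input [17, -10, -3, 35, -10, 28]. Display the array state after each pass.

After pass 1: [-10, -3, 17, -10, 28, 35] (4 swaps)
After pass 2: [-10, -3, -10, 17, 28, 35] (1 swaps)
After pass 3: [-10, -10, -3, 17, 28, 35] (1 swaps)
Total swaps: 6


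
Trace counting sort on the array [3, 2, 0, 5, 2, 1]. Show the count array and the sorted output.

Count array: [1, 1, 2, 1, 0, 1]
(count[i] = number of elements equal to i)
Cumulative count: [1, 2, 4, 5, 5, 6]
Sorted: [0, 1, 2, 2, 3, 5]


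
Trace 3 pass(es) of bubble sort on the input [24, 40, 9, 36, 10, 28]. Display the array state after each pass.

After pass 1: [24, 9, 36, 10, 28, 40] (4 swaps)
After pass 2: [9, 24, 10, 28, 36, 40] (3 swaps)
After pass 3: [9, 10, 24, 28, 36, 40] (1 swaps)
Total swaps: 8


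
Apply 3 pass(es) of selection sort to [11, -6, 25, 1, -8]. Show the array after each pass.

Pass 1: Select minimum -8 at index 4, swap -> [-8, -6, 25, 1, 11]
Pass 2: Select minimum -6 at index 1, swap -> [-8, -6, 25, 1, 11]
Pass 3: Select minimum 1 at index 3, swap -> [-8, -6, 1, 25, 11]


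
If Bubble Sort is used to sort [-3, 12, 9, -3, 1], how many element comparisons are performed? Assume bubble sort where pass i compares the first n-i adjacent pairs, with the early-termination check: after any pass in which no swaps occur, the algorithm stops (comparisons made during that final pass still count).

Pass 1: compare adjacent pairs (0,1)..(3,4) = 4 comparison(s), 3 swap(s) -> [-3, 9, -3, 1, 12]
Pass 2: compare adjacent pairs (0,1)..(2,3) = 3 comparison(s), 2 swap(s) -> [-3, -3, 1, 9, 12]
Pass 3: compare adjacent pairs (0,1)..(1,2) = 2 comparison(s), 0 swap(s) -> [-3, -3, 1, 9, 12]
No swaps in this pass, so bubble sort stops here.
Total comparisons: 4 + 3 + 2 = 9


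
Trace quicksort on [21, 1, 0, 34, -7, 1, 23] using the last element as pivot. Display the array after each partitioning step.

Partition 1: pivot=23 at index 5 -> [21, 1, 0, -7, 1, 23, 34]
Partition 2: pivot=1 at index 3 -> [1, 0, -7, 1, 21, 23, 34]
Partition 3: pivot=-7 at index 0 -> [-7, 0, 1, 1, 21, 23, 34]
Partition 4: pivot=1 at index 2 -> [-7, 0, 1, 1, 21, 23, 34]


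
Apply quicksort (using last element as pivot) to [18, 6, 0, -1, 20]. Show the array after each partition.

Partition 1: pivot=20 at index 4 -> [18, 6, 0, -1, 20]
Partition 2: pivot=-1 at index 0 -> [-1, 6, 0, 18, 20]
Partition 3: pivot=18 at index 3 -> [-1, 6, 0, 18, 20]
Partition 4: pivot=0 at index 1 -> [-1, 0, 6, 18, 20]


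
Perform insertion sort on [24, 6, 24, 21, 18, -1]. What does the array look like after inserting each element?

First element 24 is already 'sorted'
Insert 6: shifted 1 elements -> [6, 24, 24, 21, 18, -1]
Insert 24: shifted 0 elements -> [6, 24, 24, 21, 18, -1]
Insert 21: shifted 2 elements -> [6, 21, 24, 24, 18, -1]
Insert 18: shifted 3 elements -> [6, 18, 21, 24, 24, -1]
Insert -1: shifted 5 elements -> [-1, 6, 18, 21, 24, 24]


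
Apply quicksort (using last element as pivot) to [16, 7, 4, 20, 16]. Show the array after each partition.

Partition 1: pivot=16 at index 3 -> [16, 7, 4, 16, 20]
Partition 2: pivot=4 at index 0 -> [4, 7, 16, 16, 20]
Partition 3: pivot=16 at index 2 -> [4, 7, 16, 16, 20]


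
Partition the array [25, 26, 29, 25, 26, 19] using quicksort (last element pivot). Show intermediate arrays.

Partition 1: pivot=19 at index 0 -> [19, 26, 29, 25, 26, 25]
Partition 2: pivot=25 at index 2 -> [19, 25, 25, 26, 26, 29]
Partition 3: pivot=29 at index 5 -> [19, 25, 25, 26, 26, 29]
Partition 4: pivot=26 at index 4 -> [19, 25, 25, 26, 26, 29]


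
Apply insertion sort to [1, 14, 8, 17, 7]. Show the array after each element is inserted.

First element 1 is already 'sorted'
Insert 14: shifted 0 elements -> [1, 14, 8, 17, 7]
Insert 8: shifted 1 elements -> [1, 8, 14, 17, 7]
Insert 17: shifted 0 elements -> [1, 8, 14, 17, 7]
Insert 7: shifted 3 elements -> [1, 7, 8, 14, 17]


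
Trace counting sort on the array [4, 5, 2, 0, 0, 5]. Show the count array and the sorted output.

Count array: [2, 0, 1, 0, 1, 2]
(count[i] = number of elements equal to i)
Cumulative count: [2, 2, 3, 3, 4, 6]
Sorted: [0, 0, 2, 4, 5, 5]


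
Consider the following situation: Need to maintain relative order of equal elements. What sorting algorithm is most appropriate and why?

Best choice: Merge sort or Insertion sort
Reason: Both are stable; quicksort and heapsort are not stable


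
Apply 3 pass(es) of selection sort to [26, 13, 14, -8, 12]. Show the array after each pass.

Pass 1: Select minimum -8 at index 3, swap -> [-8, 13, 14, 26, 12]
Pass 2: Select minimum 12 at index 4, swap -> [-8, 12, 14, 26, 13]
Pass 3: Select minimum 13 at index 4, swap -> [-8, 12, 13, 26, 14]


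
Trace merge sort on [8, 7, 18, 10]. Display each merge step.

Divide and conquer:
  Merge [8] + [7] -> [7, 8]
  Merge [18] + [10] -> [10, 18]
  Merge [7, 8] + [10, 18] -> [7, 8, 10, 18]


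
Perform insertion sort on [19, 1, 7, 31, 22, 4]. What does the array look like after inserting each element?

First element 19 is already 'sorted'
Insert 1: shifted 1 elements -> [1, 19, 7, 31, 22, 4]
Insert 7: shifted 1 elements -> [1, 7, 19, 31, 22, 4]
Insert 31: shifted 0 elements -> [1, 7, 19, 31, 22, 4]
Insert 22: shifted 1 elements -> [1, 7, 19, 22, 31, 4]
Insert 4: shifted 4 elements -> [1, 4, 7, 19, 22, 31]


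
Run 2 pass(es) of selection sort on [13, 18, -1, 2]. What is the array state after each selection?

Pass 1: Select minimum -1 at index 2, swap -> [-1, 18, 13, 2]
Pass 2: Select minimum 2 at index 3, swap -> [-1, 2, 13, 18]


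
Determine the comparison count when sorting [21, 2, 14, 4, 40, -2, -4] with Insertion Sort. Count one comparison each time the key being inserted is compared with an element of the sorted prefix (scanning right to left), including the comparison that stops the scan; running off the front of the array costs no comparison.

Insert 2: 21 > 2 (shift), reached front = 1 comparison(s) -> [2, 21, 14, 4, 40, -2, -4]
Insert 14: 21 > 14 (shift), 2 <= 14 (stop) = 2 comparison(s) -> [2, 14, 21, 4, 40, -2, -4]
Insert 4: 21 > 4 (shift), 14 > 4 (shift), 2 <= 4 (stop) = 3 comparison(s) -> [2, 4, 14, 21, 40, -2, -4]
Insert 40: 21 <= 40 (stop) = 1 comparison(s) -> [2, 4, 14, 21, 40, -2, -4]
Insert -2: 40 > -2 (shift), 21 > -2 (shift), 14 > -2 (shift), 4 > -2 (shift), 2 > -2 (shift), reached front = 5 comparison(s) -> [-2, 2, 4, 14, 21, 40, -4]
Insert -4: 40 > -4 (shift), 21 > -4 (shift), 14 > -4 (shift), 4 > -4 (shift), 2 > -4 (shift), -2 > -4 (shift), reached front = 6 comparison(s) -> [-4, -2, 2, 4, 14, 21, 40]
Total comparisons: 1 + 2 + 3 + 1 + 5 + 6 = 18


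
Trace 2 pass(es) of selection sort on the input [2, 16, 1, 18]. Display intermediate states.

Pass 1: Select minimum 1 at index 2, swap -> [1, 16, 2, 18]
Pass 2: Select minimum 2 at index 2, swap -> [1, 2, 16, 18]


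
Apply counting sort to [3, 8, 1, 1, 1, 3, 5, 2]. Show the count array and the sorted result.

Count array: [0, 3, 1, 2, 0, 1, 0, 0, 1]
(count[i] = number of elements equal to i)
Cumulative count: [0, 3, 4, 6, 6, 7, 7, 7, 8]
Sorted: [1, 1, 1, 2, 3, 3, 5, 8]


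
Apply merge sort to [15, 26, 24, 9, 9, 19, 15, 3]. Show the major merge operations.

Divide and conquer:
  Merge [15] + [26] -> [15, 26]
  Merge [24] + [9] -> [9, 24]
  Merge [15, 26] + [9, 24] -> [9, 15, 24, 26]
  Merge [9] + [19] -> [9, 19]
  Merge [15] + [3] -> [3, 15]
  Merge [9, 19] + [3, 15] -> [3, 9, 15, 19]
  Merge [9, 15, 24, 26] + [3, 9, 15, 19] -> [3, 9, 9, 15, 15, 19, 24, 26]


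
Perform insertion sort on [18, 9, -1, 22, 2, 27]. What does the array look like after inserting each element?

First element 18 is already 'sorted'
Insert 9: shifted 1 elements -> [9, 18, -1, 22, 2, 27]
Insert -1: shifted 2 elements -> [-1, 9, 18, 22, 2, 27]
Insert 22: shifted 0 elements -> [-1, 9, 18, 22, 2, 27]
Insert 2: shifted 3 elements -> [-1, 2, 9, 18, 22, 27]
Insert 27: shifted 0 elements -> [-1, 2, 9, 18, 22, 27]


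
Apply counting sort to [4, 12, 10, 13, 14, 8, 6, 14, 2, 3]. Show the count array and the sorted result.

Count array: [0, 0, 1, 1, 1, 0, 1, 0, 1, 0, 1, 0, 1, 1, 2]
(count[i] = number of elements equal to i)
Cumulative count: [0, 0, 1, 2, 3, 3, 4, 4, 5, 5, 6, 6, 7, 8, 10]
Sorted: [2, 3, 4, 6, 8, 10, 12, 13, 14, 14]


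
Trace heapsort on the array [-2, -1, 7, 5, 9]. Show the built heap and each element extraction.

Build heap: [9, 5, 7, -2, -1]
Extract 9: [7, 5, -1, -2, 9]
Extract 7: [5, -2, -1, 7, 9]
Extract 5: [-1, -2, 5, 7, 9]
Extract -1: [-2, -1, 5, 7, 9]


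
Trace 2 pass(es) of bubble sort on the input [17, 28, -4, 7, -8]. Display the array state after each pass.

After pass 1: [17, -4, 7, -8, 28] (3 swaps)
After pass 2: [-4, 7, -8, 17, 28] (3 swaps)
Total swaps: 6


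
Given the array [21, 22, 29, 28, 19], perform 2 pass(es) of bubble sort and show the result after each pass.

After pass 1: [21, 22, 28, 19, 29] (2 swaps)
After pass 2: [21, 22, 19, 28, 29] (1 swaps)
Total swaps: 3


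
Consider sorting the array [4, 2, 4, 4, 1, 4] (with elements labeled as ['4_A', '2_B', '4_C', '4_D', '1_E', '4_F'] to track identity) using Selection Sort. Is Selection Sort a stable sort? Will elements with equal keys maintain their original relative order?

Trace Selection Sort on the labeled array (the key is the number; the letter only tracks identity):
  Pass 1: minimum of unsorted part is 1_E at index 4; swap it with 4_A at index 0 -> [1_E, 2_B, 4_C, 4_D, 4_A, 4_F]
  Pass 2: minimum 2_B is already at index 1; no swap -> [1_E, 2_B, 4_C, 4_D, 4_A, 4_F]
  Pass 3: minimum 4_C is already at index 2; no swap -> [1_E, 2_B, 4_C, 4_D, 4_A, 4_F]
  Pass 4: minimum 4_D is already at index 3; no swap -> [1_E, 2_B, 4_C, 4_D, 4_A, 4_F]
  Pass 5: minimum 4_A is already at index 4; no swap -> [1_E, 2_B, 4_C, 4_D, 4_A, 4_F]
Final order: [1_E, 2_B, 4_C, 4_D, 4_A, 4_F]
Equal keys:
  value 4: originally 4_A, 4_C, 4_D, 4_F; after sorting 4_C, 4_D, 4_A, 4_F -> order changed
Equal keys were reordered, so Selection Sort is not stable: the long-range swap that moves the minimum into place can carry an element past an equal key. (One such input is enough; an unstable sort may happen to preserve order on other inputs, but it gives no guarantee.)
Answer: Not stable


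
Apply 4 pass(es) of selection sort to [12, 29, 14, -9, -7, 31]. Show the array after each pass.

Pass 1: Select minimum -9 at index 3, swap -> [-9, 29, 14, 12, -7, 31]
Pass 2: Select minimum -7 at index 4, swap -> [-9, -7, 14, 12, 29, 31]
Pass 3: Select minimum 12 at index 3, swap -> [-9, -7, 12, 14, 29, 31]
Pass 4: Select minimum 14 at index 3, swap -> [-9, -7, 12, 14, 29, 31]


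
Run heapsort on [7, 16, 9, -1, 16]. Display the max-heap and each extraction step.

Build heap: [16, 16, 9, -1, 7]
Extract 16: [16, 7, 9, -1, 16]
Extract 16: [9, 7, -1, 16, 16]
Extract 9: [7, -1, 9, 16, 16]
Extract 7: [-1, 7, 9, 16, 16]


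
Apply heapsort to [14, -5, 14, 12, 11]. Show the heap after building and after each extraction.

Build heap: [14, 12, 14, -5, 11]
Extract 14: [14, 12, 11, -5, 14]
Extract 14: [12, -5, 11, 14, 14]
Extract 12: [11, -5, 12, 14, 14]
Extract 11: [-5, 11, 12, 14, 14]


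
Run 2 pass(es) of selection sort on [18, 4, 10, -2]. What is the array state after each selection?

Pass 1: Select minimum -2 at index 3, swap -> [-2, 4, 10, 18]
Pass 2: Select minimum 4 at index 1, swap -> [-2, 4, 10, 18]


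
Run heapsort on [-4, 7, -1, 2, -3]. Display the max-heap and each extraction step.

Build heap: [7, 2, -1, -4, -3]
Extract 7: [2, -3, -1, -4, 7]
Extract 2: [-1, -3, -4, 2, 7]
Extract -1: [-3, -4, -1, 2, 7]
Extract -3: [-4, -3, -1, 2, 7]


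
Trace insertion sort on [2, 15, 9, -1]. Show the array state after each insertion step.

First element 2 is already 'sorted'
Insert 15: shifted 0 elements -> [2, 15, 9, -1]
Insert 9: shifted 1 elements -> [2, 9, 15, -1]
Insert -1: shifted 3 elements -> [-1, 2, 9, 15]


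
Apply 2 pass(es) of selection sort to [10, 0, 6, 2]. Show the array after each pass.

Pass 1: Select minimum 0 at index 1, swap -> [0, 10, 6, 2]
Pass 2: Select minimum 2 at index 3, swap -> [0, 2, 6, 10]


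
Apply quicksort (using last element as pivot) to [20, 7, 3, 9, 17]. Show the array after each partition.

Partition 1: pivot=17 at index 3 -> [7, 3, 9, 17, 20]
Partition 2: pivot=9 at index 2 -> [7, 3, 9, 17, 20]
Partition 3: pivot=3 at index 0 -> [3, 7, 9, 17, 20]


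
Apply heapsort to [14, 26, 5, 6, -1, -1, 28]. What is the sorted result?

Build heap: [28, 26, 14, 6, -1, -1, 5]
Extract 28: [26, 6, 14, 5, -1, -1, 28]
Extract 26: [14, 6, -1, 5, -1, 26, 28]
Extract 14: [6, 5, -1, -1, 14, 26, 28]
Extract 6: [5, -1, -1, 6, 14, 26, 28]
Extract 5: [-1, -1, 5, 6, 14, 26, 28]
Extract -1: [-1, -1, 5, 6, 14, 26, 28]


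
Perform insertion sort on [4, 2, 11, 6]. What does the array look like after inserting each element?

First element 4 is already 'sorted'
Insert 2: shifted 1 elements -> [2, 4, 11, 6]
Insert 11: shifted 0 elements -> [2, 4, 11, 6]
Insert 6: shifted 1 elements -> [2, 4, 6, 11]


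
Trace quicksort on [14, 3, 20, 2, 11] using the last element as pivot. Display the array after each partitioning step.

Partition 1: pivot=11 at index 2 -> [3, 2, 11, 14, 20]
Partition 2: pivot=2 at index 0 -> [2, 3, 11, 14, 20]
Partition 3: pivot=20 at index 4 -> [2, 3, 11, 14, 20]


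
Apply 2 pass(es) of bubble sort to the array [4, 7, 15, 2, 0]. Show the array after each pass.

After pass 1: [4, 7, 2, 0, 15] (2 swaps)
After pass 2: [4, 2, 0, 7, 15] (2 swaps)
Total swaps: 4


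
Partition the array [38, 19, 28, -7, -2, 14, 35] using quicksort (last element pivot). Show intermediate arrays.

Partition 1: pivot=35 at index 5 -> [19, 28, -7, -2, 14, 35, 38]
Partition 2: pivot=14 at index 2 -> [-7, -2, 14, 28, 19, 35, 38]
Partition 3: pivot=-2 at index 1 -> [-7, -2, 14, 28, 19, 35, 38]
Partition 4: pivot=19 at index 3 -> [-7, -2, 14, 19, 28, 35, 38]


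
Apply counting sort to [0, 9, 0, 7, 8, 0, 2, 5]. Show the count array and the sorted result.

Count array: [3, 0, 1, 0, 0, 1, 0, 1, 1, 1]
(count[i] = number of elements equal to i)
Cumulative count: [3, 3, 4, 4, 4, 5, 5, 6, 7, 8]
Sorted: [0, 0, 0, 2, 5, 7, 8, 9]


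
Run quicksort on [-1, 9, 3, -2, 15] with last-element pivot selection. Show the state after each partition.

Partition 1: pivot=15 at index 4 -> [-1, 9, 3, -2, 15]
Partition 2: pivot=-2 at index 0 -> [-2, 9, 3, -1, 15]
Partition 3: pivot=-1 at index 1 -> [-2, -1, 3, 9, 15]
Partition 4: pivot=9 at index 3 -> [-2, -1, 3, 9, 15]


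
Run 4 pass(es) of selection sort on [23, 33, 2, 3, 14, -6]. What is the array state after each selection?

Pass 1: Select minimum -6 at index 5, swap -> [-6, 33, 2, 3, 14, 23]
Pass 2: Select minimum 2 at index 2, swap -> [-6, 2, 33, 3, 14, 23]
Pass 3: Select minimum 3 at index 3, swap -> [-6, 2, 3, 33, 14, 23]
Pass 4: Select minimum 14 at index 4, swap -> [-6, 2, 3, 14, 33, 23]


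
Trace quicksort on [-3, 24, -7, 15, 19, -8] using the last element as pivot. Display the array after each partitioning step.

Partition 1: pivot=-8 at index 0 -> [-8, 24, -7, 15, 19, -3]
Partition 2: pivot=-3 at index 2 -> [-8, -7, -3, 15, 19, 24]
Partition 3: pivot=24 at index 5 -> [-8, -7, -3, 15, 19, 24]
Partition 4: pivot=19 at index 4 -> [-8, -7, -3, 15, 19, 24]


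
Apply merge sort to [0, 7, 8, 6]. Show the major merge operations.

Divide and conquer:
  Merge [0] + [7] -> [0, 7]
  Merge [8] + [6] -> [6, 8]
  Merge [0, 7] + [6, 8] -> [0, 6, 7, 8]


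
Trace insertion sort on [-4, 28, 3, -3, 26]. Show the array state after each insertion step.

First element -4 is already 'sorted'
Insert 28: shifted 0 elements -> [-4, 28, 3, -3, 26]
Insert 3: shifted 1 elements -> [-4, 3, 28, -3, 26]
Insert -3: shifted 2 elements -> [-4, -3, 3, 28, 26]
Insert 26: shifted 1 elements -> [-4, -3, 3, 26, 28]


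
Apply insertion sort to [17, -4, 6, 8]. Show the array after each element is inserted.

First element 17 is already 'sorted'
Insert -4: shifted 1 elements -> [-4, 17, 6, 8]
Insert 6: shifted 1 elements -> [-4, 6, 17, 8]
Insert 8: shifted 1 elements -> [-4, 6, 8, 17]


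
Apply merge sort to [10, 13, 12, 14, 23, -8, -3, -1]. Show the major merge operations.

Divide and conquer:
  Merge [10] + [13] -> [10, 13]
  Merge [12] + [14] -> [12, 14]
  Merge [10, 13] + [12, 14] -> [10, 12, 13, 14]
  Merge [23] + [-8] -> [-8, 23]
  Merge [-3] + [-1] -> [-3, -1]
  Merge [-8, 23] + [-3, -1] -> [-8, -3, -1, 23]
  Merge [10, 12, 13, 14] + [-8, -3, -1, 23] -> [-8, -3, -1, 10, 12, 13, 14, 23]


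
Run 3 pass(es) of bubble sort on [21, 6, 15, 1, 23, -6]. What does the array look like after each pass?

After pass 1: [6, 15, 1, 21, -6, 23] (4 swaps)
After pass 2: [6, 1, 15, -6, 21, 23] (2 swaps)
After pass 3: [1, 6, -6, 15, 21, 23] (2 swaps)
Total swaps: 8


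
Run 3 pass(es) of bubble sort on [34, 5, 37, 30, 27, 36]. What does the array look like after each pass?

After pass 1: [5, 34, 30, 27, 36, 37] (4 swaps)
After pass 2: [5, 30, 27, 34, 36, 37] (2 swaps)
After pass 3: [5, 27, 30, 34, 36, 37] (1 swaps)
Total swaps: 7


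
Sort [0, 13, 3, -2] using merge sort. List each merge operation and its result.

Divide and conquer:
  Merge [0] + [13] -> [0, 13]
  Merge [3] + [-2] -> [-2, 3]
  Merge [0, 13] + [-2, 3] -> [-2, 0, 3, 13]


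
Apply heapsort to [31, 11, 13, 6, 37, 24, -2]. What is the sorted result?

Build heap: [37, 31, 24, 6, 11, 13, -2]
Extract 37: [31, 11, 24, 6, -2, 13, 37]
Extract 31: [24, 11, 13, 6, -2, 31, 37]
Extract 24: [13, 11, -2, 6, 24, 31, 37]
Extract 13: [11, 6, -2, 13, 24, 31, 37]
Extract 11: [6, -2, 11, 13, 24, 31, 37]
Extract 6: [-2, 6, 11, 13, 24, 31, 37]


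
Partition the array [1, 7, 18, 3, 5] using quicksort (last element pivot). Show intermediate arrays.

Partition 1: pivot=5 at index 2 -> [1, 3, 5, 7, 18]
Partition 2: pivot=3 at index 1 -> [1, 3, 5, 7, 18]
Partition 3: pivot=18 at index 4 -> [1, 3, 5, 7, 18]


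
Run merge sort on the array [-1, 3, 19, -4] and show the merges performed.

Divide and conquer:
  Merge [-1] + [3] -> [-1, 3]
  Merge [19] + [-4] -> [-4, 19]
  Merge [-1, 3] + [-4, 19] -> [-4, -1, 3, 19]


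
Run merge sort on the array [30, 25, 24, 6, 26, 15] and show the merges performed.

Divide and conquer:
  Merge [25] + [24] -> [24, 25]
  Merge [30] + [24, 25] -> [24, 25, 30]
  Merge [26] + [15] -> [15, 26]
  Merge [6] + [15, 26] -> [6, 15, 26]
  Merge [24, 25, 30] + [6, 15, 26] -> [6, 15, 24, 25, 26, 30]


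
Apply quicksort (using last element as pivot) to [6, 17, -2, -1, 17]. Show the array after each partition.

Partition 1: pivot=17 at index 4 -> [6, 17, -2, -1, 17]
Partition 2: pivot=-1 at index 1 -> [-2, -1, 6, 17, 17]
Partition 3: pivot=17 at index 3 -> [-2, -1, 6, 17, 17]


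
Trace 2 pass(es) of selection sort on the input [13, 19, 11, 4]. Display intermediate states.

Pass 1: Select minimum 4 at index 3, swap -> [4, 19, 11, 13]
Pass 2: Select minimum 11 at index 2, swap -> [4, 11, 19, 13]


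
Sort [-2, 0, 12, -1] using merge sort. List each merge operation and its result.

Divide and conquer:
  Merge [-2] + [0] -> [-2, 0]
  Merge [12] + [-1] -> [-1, 12]
  Merge [-2, 0] + [-1, 12] -> [-2, -1, 0, 12]


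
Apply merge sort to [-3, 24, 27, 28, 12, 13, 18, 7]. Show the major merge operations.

Divide and conquer:
  Merge [-3] + [24] -> [-3, 24]
  Merge [27] + [28] -> [27, 28]
  Merge [-3, 24] + [27, 28] -> [-3, 24, 27, 28]
  Merge [12] + [13] -> [12, 13]
  Merge [18] + [7] -> [7, 18]
  Merge [12, 13] + [7, 18] -> [7, 12, 13, 18]
  Merge [-3, 24, 27, 28] + [7, 12, 13, 18] -> [-3, 7, 12, 13, 18, 24, 27, 28]


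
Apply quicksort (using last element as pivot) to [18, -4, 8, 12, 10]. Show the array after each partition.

Partition 1: pivot=10 at index 2 -> [-4, 8, 10, 12, 18]
Partition 2: pivot=8 at index 1 -> [-4, 8, 10, 12, 18]
Partition 3: pivot=18 at index 4 -> [-4, 8, 10, 12, 18]


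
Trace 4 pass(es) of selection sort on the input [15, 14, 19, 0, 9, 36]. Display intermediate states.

Pass 1: Select minimum 0 at index 3, swap -> [0, 14, 19, 15, 9, 36]
Pass 2: Select minimum 9 at index 4, swap -> [0, 9, 19, 15, 14, 36]
Pass 3: Select minimum 14 at index 4, swap -> [0, 9, 14, 15, 19, 36]
Pass 4: Select minimum 15 at index 3, swap -> [0, 9, 14, 15, 19, 36]


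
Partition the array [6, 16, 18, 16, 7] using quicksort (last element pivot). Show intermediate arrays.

Partition 1: pivot=7 at index 1 -> [6, 7, 18, 16, 16]
Partition 2: pivot=16 at index 3 -> [6, 7, 16, 16, 18]


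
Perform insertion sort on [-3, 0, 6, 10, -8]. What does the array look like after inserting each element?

First element -3 is already 'sorted'
Insert 0: shifted 0 elements -> [-3, 0, 6, 10, -8]
Insert 6: shifted 0 elements -> [-3, 0, 6, 10, -8]
Insert 10: shifted 0 elements -> [-3, 0, 6, 10, -8]
Insert -8: shifted 4 elements -> [-8, -3, 0, 6, 10]


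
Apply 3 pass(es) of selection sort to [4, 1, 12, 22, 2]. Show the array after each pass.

Pass 1: Select minimum 1 at index 1, swap -> [1, 4, 12, 22, 2]
Pass 2: Select minimum 2 at index 4, swap -> [1, 2, 12, 22, 4]
Pass 3: Select minimum 4 at index 4, swap -> [1, 2, 4, 22, 12]


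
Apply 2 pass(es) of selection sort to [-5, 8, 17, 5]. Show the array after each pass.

Pass 1: Select minimum -5 at index 0, swap -> [-5, 8, 17, 5]
Pass 2: Select minimum 5 at index 3, swap -> [-5, 5, 17, 8]


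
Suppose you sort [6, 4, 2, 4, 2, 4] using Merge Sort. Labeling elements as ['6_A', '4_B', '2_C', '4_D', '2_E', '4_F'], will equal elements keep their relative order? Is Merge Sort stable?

Trace Merge Sort on the labeled array (the key is the number; the letter only tracks identity):
  Merge [4_B] + [2_C] -> [2_C, 4_B]
  Merge [6_A] + [2_C, 4_B] -> [2_C, 4_B, 6_A]
  Merge [2_E] + [4_F] -> [2_E, 4_F]
  Merge [4_D] + [2_E, 4_F] -> [2_E, 4_D, 4_F]
  Merge [2_C, 4_B, 6_A] + [2_E, 4_D, 4_F] -> [2_C, 2_E, 4_B, 4_D, 4_F, 6_A]
Final order: [2_C, 2_E, 4_B, 4_D, 4_F, 6_A]
Equal keys:
  value 2: originally 2_C, 2_E; after sorting 2_C, 2_E -> order preserved
  value 4: originally 4_B, 4_D, 4_F; after sorting 4_B, 4_D, 4_F -> order preserved
All equal keys kept their original relative order. Merge Sort is stable: when the heads of the two halves are equal the merge takes from the left half first.
Answer: Stable


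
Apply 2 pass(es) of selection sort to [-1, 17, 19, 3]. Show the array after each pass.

Pass 1: Select minimum -1 at index 0, swap -> [-1, 17, 19, 3]
Pass 2: Select minimum 3 at index 3, swap -> [-1, 3, 19, 17]


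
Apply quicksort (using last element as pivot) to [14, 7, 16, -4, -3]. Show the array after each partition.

Partition 1: pivot=-3 at index 1 -> [-4, -3, 16, 14, 7]
Partition 2: pivot=7 at index 2 -> [-4, -3, 7, 14, 16]
Partition 3: pivot=16 at index 4 -> [-4, -3, 7, 14, 16]


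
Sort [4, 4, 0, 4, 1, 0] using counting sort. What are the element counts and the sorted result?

Count array: [2, 1, 0, 0, 3]
(count[i] = number of elements equal to i)
Cumulative count: [2, 3, 3, 3, 6]
Sorted: [0, 0, 1, 4, 4, 4]


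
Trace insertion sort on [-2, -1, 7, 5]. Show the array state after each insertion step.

First element -2 is already 'sorted'
Insert -1: shifted 0 elements -> [-2, -1, 7, 5]
Insert 7: shifted 0 elements -> [-2, -1, 7, 5]
Insert 5: shifted 1 elements -> [-2, -1, 5, 7]


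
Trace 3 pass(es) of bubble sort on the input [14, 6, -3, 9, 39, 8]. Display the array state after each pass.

After pass 1: [6, -3, 9, 14, 8, 39] (4 swaps)
After pass 2: [-3, 6, 9, 8, 14, 39] (2 swaps)
After pass 3: [-3, 6, 8, 9, 14, 39] (1 swaps)
Total swaps: 7


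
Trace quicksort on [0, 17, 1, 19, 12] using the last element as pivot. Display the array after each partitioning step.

Partition 1: pivot=12 at index 2 -> [0, 1, 12, 19, 17]
Partition 2: pivot=1 at index 1 -> [0, 1, 12, 19, 17]
Partition 3: pivot=17 at index 3 -> [0, 1, 12, 17, 19]


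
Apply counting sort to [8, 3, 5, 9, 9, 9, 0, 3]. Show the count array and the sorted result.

Count array: [1, 0, 0, 2, 0, 1, 0, 0, 1, 3]
(count[i] = number of elements equal to i)
Cumulative count: [1, 1, 1, 3, 3, 4, 4, 4, 5, 8]
Sorted: [0, 3, 3, 5, 8, 9, 9, 9]


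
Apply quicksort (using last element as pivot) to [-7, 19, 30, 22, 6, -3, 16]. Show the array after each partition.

Partition 1: pivot=16 at index 3 -> [-7, 6, -3, 16, 19, 30, 22]
Partition 2: pivot=-3 at index 1 -> [-7, -3, 6, 16, 19, 30, 22]
Partition 3: pivot=22 at index 5 -> [-7, -3, 6, 16, 19, 22, 30]


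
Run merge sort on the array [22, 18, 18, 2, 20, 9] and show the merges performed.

Divide and conquer:
  Merge [18] + [18] -> [18, 18]
  Merge [22] + [18, 18] -> [18, 18, 22]
  Merge [20] + [9] -> [9, 20]
  Merge [2] + [9, 20] -> [2, 9, 20]
  Merge [18, 18, 22] + [2, 9, 20] -> [2, 9, 18, 18, 20, 22]


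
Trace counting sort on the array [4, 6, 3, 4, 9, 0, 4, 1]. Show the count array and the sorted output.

Count array: [1, 1, 0, 1, 3, 0, 1, 0, 0, 1]
(count[i] = number of elements equal to i)
Cumulative count: [1, 2, 2, 3, 6, 6, 7, 7, 7, 8]
Sorted: [0, 1, 3, 4, 4, 4, 6, 9]


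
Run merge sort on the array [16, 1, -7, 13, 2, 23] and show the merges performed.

Divide and conquer:
  Merge [1] + [-7] -> [-7, 1]
  Merge [16] + [-7, 1] -> [-7, 1, 16]
  Merge [2] + [23] -> [2, 23]
  Merge [13] + [2, 23] -> [2, 13, 23]
  Merge [-7, 1, 16] + [2, 13, 23] -> [-7, 1, 2, 13, 16, 23]


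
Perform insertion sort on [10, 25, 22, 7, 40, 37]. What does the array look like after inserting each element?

First element 10 is already 'sorted'
Insert 25: shifted 0 elements -> [10, 25, 22, 7, 40, 37]
Insert 22: shifted 1 elements -> [10, 22, 25, 7, 40, 37]
Insert 7: shifted 3 elements -> [7, 10, 22, 25, 40, 37]
Insert 40: shifted 0 elements -> [7, 10, 22, 25, 40, 37]
Insert 37: shifted 1 elements -> [7, 10, 22, 25, 37, 40]


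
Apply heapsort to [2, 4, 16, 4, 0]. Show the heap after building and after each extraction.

Build heap: [16, 4, 2, 4, 0]
Extract 16: [4, 4, 2, 0, 16]
Extract 4: [4, 0, 2, 4, 16]
Extract 4: [2, 0, 4, 4, 16]
Extract 2: [0, 2, 4, 4, 16]


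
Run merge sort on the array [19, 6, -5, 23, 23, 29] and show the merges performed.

Divide and conquer:
  Merge [6] + [-5] -> [-5, 6]
  Merge [19] + [-5, 6] -> [-5, 6, 19]
  Merge [23] + [29] -> [23, 29]
  Merge [23] + [23, 29] -> [23, 23, 29]
  Merge [-5, 6, 19] + [23, 23, 29] -> [-5, 6, 19, 23, 23, 29]


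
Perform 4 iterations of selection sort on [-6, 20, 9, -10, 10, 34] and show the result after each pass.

Pass 1: Select minimum -10 at index 3, swap -> [-10, 20, 9, -6, 10, 34]
Pass 2: Select minimum -6 at index 3, swap -> [-10, -6, 9, 20, 10, 34]
Pass 3: Select minimum 9 at index 2, swap -> [-10, -6, 9, 20, 10, 34]
Pass 4: Select minimum 10 at index 4, swap -> [-10, -6, 9, 10, 20, 34]


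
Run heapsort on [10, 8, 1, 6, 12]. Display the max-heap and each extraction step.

Build heap: [12, 10, 1, 6, 8]
Extract 12: [10, 8, 1, 6, 12]
Extract 10: [8, 6, 1, 10, 12]
Extract 8: [6, 1, 8, 10, 12]
Extract 6: [1, 6, 8, 10, 12]


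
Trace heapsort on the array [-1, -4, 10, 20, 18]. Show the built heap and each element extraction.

Build heap: [20, 18, 10, -4, -1]
Extract 20: [18, -1, 10, -4, 20]
Extract 18: [10, -1, -4, 18, 20]
Extract 10: [-1, -4, 10, 18, 20]
Extract -1: [-4, -1, 10, 18, 20]


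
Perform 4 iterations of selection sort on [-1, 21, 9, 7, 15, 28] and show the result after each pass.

Pass 1: Select minimum -1 at index 0, swap -> [-1, 21, 9, 7, 15, 28]
Pass 2: Select minimum 7 at index 3, swap -> [-1, 7, 9, 21, 15, 28]
Pass 3: Select minimum 9 at index 2, swap -> [-1, 7, 9, 21, 15, 28]
Pass 4: Select minimum 15 at index 4, swap -> [-1, 7, 9, 15, 21, 28]


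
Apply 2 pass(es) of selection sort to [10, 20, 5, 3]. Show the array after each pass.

Pass 1: Select minimum 3 at index 3, swap -> [3, 20, 5, 10]
Pass 2: Select minimum 5 at index 2, swap -> [3, 5, 20, 10]


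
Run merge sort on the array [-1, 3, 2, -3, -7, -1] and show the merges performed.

Divide and conquer:
  Merge [3] + [2] -> [2, 3]
  Merge [-1] + [2, 3] -> [-1, 2, 3]
  Merge [-7] + [-1] -> [-7, -1]
  Merge [-3] + [-7, -1] -> [-7, -3, -1]
  Merge [-1, 2, 3] + [-7, -3, -1] -> [-7, -3, -1, -1, 2, 3]


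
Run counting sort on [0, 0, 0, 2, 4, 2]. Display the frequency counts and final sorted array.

Count array: [3, 0, 2, 0, 1]
(count[i] = number of elements equal to i)
Cumulative count: [3, 3, 5, 5, 6]
Sorted: [0, 0, 0, 2, 2, 4]


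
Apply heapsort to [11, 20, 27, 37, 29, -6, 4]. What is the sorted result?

Build heap: [37, 29, 27, 20, 11, -6, 4]
Extract 37: [29, 20, 27, 4, 11, -6, 37]
Extract 29: [27, 20, -6, 4, 11, 29, 37]
Extract 27: [20, 11, -6, 4, 27, 29, 37]
Extract 20: [11, 4, -6, 20, 27, 29, 37]
Extract 11: [4, -6, 11, 20, 27, 29, 37]
Extract 4: [-6, 4, 11, 20, 27, 29, 37]


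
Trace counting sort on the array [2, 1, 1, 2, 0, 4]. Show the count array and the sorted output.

Count array: [1, 2, 2, 0, 1]
(count[i] = number of elements equal to i)
Cumulative count: [1, 3, 5, 5, 6]
Sorted: [0, 1, 1, 2, 2, 4]


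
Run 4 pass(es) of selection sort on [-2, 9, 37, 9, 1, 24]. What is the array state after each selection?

Pass 1: Select minimum -2 at index 0, swap -> [-2, 9, 37, 9, 1, 24]
Pass 2: Select minimum 1 at index 4, swap -> [-2, 1, 37, 9, 9, 24]
Pass 3: Select minimum 9 at index 3, swap -> [-2, 1, 9, 37, 9, 24]
Pass 4: Select minimum 9 at index 4, swap -> [-2, 1, 9, 9, 37, 24]


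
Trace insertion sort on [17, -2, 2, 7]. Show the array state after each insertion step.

First element 17 is already 'sorted'
Insert -2: shifted 1 elements -> [-2, 17, 2, 7]
Insert 2: shifted 1 elements -> [-2, 2, 17, 7]
Insert 7: shifted 1 elements -> [-2, 2, 7, 17]


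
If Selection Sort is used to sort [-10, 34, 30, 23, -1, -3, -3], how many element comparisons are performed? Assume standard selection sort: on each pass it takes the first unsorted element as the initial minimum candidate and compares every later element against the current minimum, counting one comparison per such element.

Pass 1: scan indices 1..6 for the minimum = 6 comparison(s); min is -10, place at index 0 -> [-10, 34, 30, 23, -1, -3, -3]
Pass 2: scan indices 2..6 for the minimum = 5 comparison(s); min is -3, place at index 1 -> [-10, -3, 30, 23, -1, 34, -3]
Pass 3: scan indices 3..6 for the minimum = 4 comparison(s); min is -3, place at index 2 -> [-10, -3, -3, 23, -1, 34, 30]
Pass 4: scan indices 4..6 for the minimum = 3 comparison(s); min is -1, place at index 3 -> [-10, -3, -3, -1, 23, 34, 30]
Pass 5: scan indices 5..6 for the minimum = 2 comparison(s); min is 23, place at index 4 -> [-10, -3, -3, -1, 23, 34, 30]
Pass 6: scan indices 6..6 for the minimum = 1 comparison(s); min is 30, place at index 5 -> [-10, -3, -3, -1, 23, 30, 34]
Selection sort always scans the whole unsorted suffix, so the count is (n-1) + (n-2) + ... + 1 = n(n-1)/2 = 7*6/2 = 21 regardless of the input order.
Total comparisons: 6 + 5 + 4 + 3 + 2 + 1 = 21
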